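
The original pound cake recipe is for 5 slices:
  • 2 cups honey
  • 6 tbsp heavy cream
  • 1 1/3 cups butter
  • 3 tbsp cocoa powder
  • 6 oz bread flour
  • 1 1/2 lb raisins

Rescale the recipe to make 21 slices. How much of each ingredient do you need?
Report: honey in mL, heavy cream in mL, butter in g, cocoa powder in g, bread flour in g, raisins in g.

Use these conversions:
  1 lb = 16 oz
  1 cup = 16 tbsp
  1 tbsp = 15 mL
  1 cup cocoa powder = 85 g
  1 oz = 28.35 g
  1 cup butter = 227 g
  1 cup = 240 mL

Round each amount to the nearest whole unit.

Scaling factor: 21/5 = 4.2.
honey: 2 cup × 21/5 × 240 mL/cup = 2016 mL
heavy cream: 6 tbsp × 21/5 × 15 mL/tbsp = 378 mL
butter: 4/3 cup × 21/5 × 227 g/cup ≈ 1271 g
cocoa powder: 3 tbsp × 21/5 ÷ 16 tbsp/cup × 85 g/cup ≈ 67 g
bread flour: 6 oz × 21/5 × 28.35 g/oz ≈ 714 g
raisins: 1.5 lb × 21/5 × 16 oz/lb × 28.35 g/oz ≈ 2858 g

honey: 2016 mL; heavy cream: 378 mL; butter: 1271 g; cocoa powder: 67 g; bread flour: 714 g; raisins: 2858 g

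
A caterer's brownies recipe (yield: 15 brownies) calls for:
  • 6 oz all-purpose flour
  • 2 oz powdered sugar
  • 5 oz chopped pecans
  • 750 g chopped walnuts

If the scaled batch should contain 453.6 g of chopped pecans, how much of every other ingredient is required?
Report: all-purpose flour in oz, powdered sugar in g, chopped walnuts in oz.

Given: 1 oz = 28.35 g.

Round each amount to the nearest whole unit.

The original recipe has 141.75 g of chopped pecans, so the scaling factor is 453.6 ÷ 141.75 = 16/5 = 3.2.
all-purpose flour: 6 oz × 16/5 ≈ 19 oz
powdered sugar: 2 oz × 16/5 × 28.35 g/oz ≈ 181 g
chopped walnuts: 750 g × 16/5 ÷ 28.35 g/oz ≈ 85 oz

all-purpose flour: 19 oz; powdered sugar: 181 g; chopped walnuts: 85 oz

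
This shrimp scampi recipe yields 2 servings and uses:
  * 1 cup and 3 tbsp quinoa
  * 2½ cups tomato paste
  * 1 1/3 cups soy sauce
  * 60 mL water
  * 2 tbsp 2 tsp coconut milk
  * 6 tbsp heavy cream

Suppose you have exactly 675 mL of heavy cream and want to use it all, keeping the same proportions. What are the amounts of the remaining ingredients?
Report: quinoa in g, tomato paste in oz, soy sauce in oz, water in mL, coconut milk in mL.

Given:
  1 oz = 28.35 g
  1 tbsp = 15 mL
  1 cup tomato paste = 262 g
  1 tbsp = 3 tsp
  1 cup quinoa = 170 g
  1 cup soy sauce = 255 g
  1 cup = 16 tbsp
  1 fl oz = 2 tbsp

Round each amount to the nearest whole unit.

The original recipe has 90 mL of heavy cream, so the scaling factor is 675 ÷ 90 = 15/2 = 7.5.
quinoa: (1 cup + 3 tbsp = 1.1875 cup) × 15/2 × 170 g/cup ≈ 1514 g
tomato paste: 2.5 cup × 15/2 × 262 g/cup ÷ 28.35 g/oz ≈ 173 oz
soy sauce: 4/3 cup × 15/2 × 255 g/cup ÷ 28.35 g/oz ≈ 90 oz
water: 60 mL × 15/2 = 450 mL
coconut milk: (2 tbsp + 2 tsp = 8/3 tbsp) × 15/2 × 15 mL/tbsp = 300 mL

quinoa: 1514 g; tomato paste: 173 oz; soy sauce: 90 oz; water: 450 mL; coconut milk: 300 mL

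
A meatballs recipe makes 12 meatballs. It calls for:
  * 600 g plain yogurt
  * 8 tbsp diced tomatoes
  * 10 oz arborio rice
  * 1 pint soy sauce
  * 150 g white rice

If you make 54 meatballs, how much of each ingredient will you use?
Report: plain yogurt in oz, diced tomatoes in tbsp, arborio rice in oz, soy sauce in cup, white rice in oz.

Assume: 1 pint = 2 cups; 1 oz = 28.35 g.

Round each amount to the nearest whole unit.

plain yogurt: 95 oz; diced tomatoes: 36 tbsp; arborio rice: 45 oz; soy sauce: 9 cup; white rice: 24 oz

Scaling factor: 54/12 = 9/2 = 4.5.
plain yogurt: 600 g × 9/2 ÷ 28.35 g/oz ≈ 95 oz
diced tomatoes: 8 tbsp × 9/2 = 36 tbsp
arborio rice: 10 oz × 9/2 = 45 oz
soy sauce: 1 pint × 9/2 × 2 cup/pint = 9 cup
white rice: 150 g × 9/2 ÷ 28.35 g/oz ≈ 24 oz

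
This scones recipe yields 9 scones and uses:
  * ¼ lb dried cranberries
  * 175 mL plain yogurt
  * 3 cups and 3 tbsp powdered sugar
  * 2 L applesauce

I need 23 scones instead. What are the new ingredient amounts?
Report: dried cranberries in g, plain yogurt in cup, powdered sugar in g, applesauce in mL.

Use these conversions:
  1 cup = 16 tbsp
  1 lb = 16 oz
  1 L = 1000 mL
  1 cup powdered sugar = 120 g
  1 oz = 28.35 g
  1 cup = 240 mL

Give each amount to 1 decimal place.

Scaling factor: 23/9.
dried cranberries: 0.25 lb × 23/9 × 16 oz/lb × 28.35 g/oz = 289.8 g
plain yogurt: 175 mL × 23/9 ÷ 240 mL/cup ≈ 1.9 cup
powdered sugar: (3 cup + 3 tbsp = 3.1875 cup) × 23/9 × 120 g/cup = 977.5 g
applesauce: 2 L × 23/9 × 1000 mL/L ≈ 5111.1 mL

dried cranberries: 289.8 g; plain yogurt: 1.9 cup; powdered sugar: 977.5 g; applesauce: 5111.1 mL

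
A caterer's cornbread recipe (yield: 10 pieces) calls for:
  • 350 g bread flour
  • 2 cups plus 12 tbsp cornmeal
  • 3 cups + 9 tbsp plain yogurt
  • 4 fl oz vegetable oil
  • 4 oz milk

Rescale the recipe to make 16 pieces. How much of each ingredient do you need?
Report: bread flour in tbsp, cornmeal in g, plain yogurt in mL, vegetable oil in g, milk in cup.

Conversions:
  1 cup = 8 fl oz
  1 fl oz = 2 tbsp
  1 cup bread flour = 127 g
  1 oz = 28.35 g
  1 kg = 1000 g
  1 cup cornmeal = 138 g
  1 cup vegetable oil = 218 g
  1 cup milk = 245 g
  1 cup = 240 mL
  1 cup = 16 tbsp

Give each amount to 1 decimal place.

bread flour: 70.6 tbsp; cornmeal: 607.2 g; plain yogurt: 1368.0 mL; vegetable oil: 174.4 g; milk: 0.7 cup

Scaling factor: 16/10 = 8/5 = 1.6.
bread flour: 350 g × 8/5 ÷ 127 g/cup × 16 tbsp/cup ≈ 70.6 tbsp
cornmeal: (2 cup + 12 tbsp = 2.75 cup) × 8/5 × 138 g/cup = 607.2 g
plain yogurt: (3 cup + 9 tbsp = 3.5625 cup) × 8/5 × 240 mL/cup = 1368.0 mL
vegetable oil: 4 fl oz × 8/5 ÷ 8 fl oz/cup × 218 g/cup = 174.4 g
milk: 4 oz × 8/5 × 28.35 g/oz ÷ 245 g/cup ≈ 0.7 cup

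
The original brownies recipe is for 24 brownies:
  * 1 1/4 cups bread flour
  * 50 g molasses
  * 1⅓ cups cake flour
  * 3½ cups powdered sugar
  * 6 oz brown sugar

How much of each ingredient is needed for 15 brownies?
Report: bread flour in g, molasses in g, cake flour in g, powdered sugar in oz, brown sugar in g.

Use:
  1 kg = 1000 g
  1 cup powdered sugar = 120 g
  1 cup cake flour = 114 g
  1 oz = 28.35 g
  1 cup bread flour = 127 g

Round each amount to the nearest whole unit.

Scaling factor: 15/24 = 5/8 = 0.625.
bread flour: 1.25 cup × 5/8 × 127 g/cup ≈ 99 g
molasses: 50 g × 5/8 ≈ 31 g
cake flour: 4/3 cup × 5/8 × 114 g/cup = 95 g
powdered sugar: 3.5 cup × 5/8 × 120 g/cup ÷ 28.35 g/oz ≈ 9 oz
brown sugar: 6 oz × 5/8 × 28.35 g/oz ≈ 106 g

bread flour: 99 g; molasses: 31 g; cake flour: 95 g; powdered sugar: 9 oz; brown sugar: 106 g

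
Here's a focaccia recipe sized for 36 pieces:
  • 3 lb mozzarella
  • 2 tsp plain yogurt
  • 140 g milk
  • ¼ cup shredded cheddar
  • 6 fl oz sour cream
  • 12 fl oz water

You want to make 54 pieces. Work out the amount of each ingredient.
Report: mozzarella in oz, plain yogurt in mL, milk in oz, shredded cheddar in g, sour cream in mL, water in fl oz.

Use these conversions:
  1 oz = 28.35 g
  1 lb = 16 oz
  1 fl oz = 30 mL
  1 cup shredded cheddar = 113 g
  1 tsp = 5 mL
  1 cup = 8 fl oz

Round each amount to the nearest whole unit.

Scaling factor: 54/36 = 3/2 = 1.5.
mozzarella: 3 lb × 3/2 × 16 oz/lb = 72 oz
plain yogurt: 2 tsp × 3/2 × 5 mL/tsp = 15 mL
milk: 140 g × 3/2 ÷ 28.35 g/oz ≈ 7 oz
shredded cheddar: 0.25 cup × 3/2 × 113 g/cup ≈ 42 g
sour cream: 6 fl oz × 3/2 × 30 mL/fl oz = 270 mL
water: 12 fl oz × 3/2 = 18 fl oz

mozzarella: 72 oz; plain yogurt: 15 mL; milk: 7 oz; shredded cheddar: 42 g; sour cream: 270 mL; water: 18 fl oz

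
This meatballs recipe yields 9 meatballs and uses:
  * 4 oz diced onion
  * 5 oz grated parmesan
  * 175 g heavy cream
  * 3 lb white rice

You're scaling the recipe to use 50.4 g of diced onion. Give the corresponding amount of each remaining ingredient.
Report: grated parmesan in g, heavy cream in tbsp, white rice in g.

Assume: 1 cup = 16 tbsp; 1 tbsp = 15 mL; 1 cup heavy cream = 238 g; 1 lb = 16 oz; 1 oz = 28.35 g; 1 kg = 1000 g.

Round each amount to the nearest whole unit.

grated parmesan: 63 g; heavy cream: 5 tbsp; white rice: 605 g

The original recipe has 113.4 g of diced onion, so the scaling factor is 50.4 ÷ 113.4 = 4/9.
grated parmesan: 5 oz × 4/9 × 28.35 g/oz = 63 g
heavy cream: 175 g × 4/9 ÷ 238 g/cup × 16 tbsp/cup ≈ 5 tbsp
white rice: 3 lb × 4/9 × 16 oz/lb × 28.35 g/oz ≈ 605 g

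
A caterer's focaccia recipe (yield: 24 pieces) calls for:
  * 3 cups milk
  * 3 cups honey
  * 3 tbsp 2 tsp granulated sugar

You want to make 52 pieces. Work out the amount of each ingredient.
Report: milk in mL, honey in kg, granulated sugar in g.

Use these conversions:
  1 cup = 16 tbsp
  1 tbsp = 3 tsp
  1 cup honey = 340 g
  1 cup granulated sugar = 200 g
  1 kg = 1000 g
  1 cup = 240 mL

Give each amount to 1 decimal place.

Scaling factor: 52/24 = 13/6.
milk: 3 cup × 13/6 × 240 mL/cup = 1560.0 mL
honey: 3 cup × 13/6 × 340 g/cup ÷ 1000 g/kg ≈ 2.2 kg
granulated sugar: (3 tbsp + 2 tsp = 11/3 tbsp) × 13/6 ÷ 16 tbsp/cup × 200 g/cup ≈ 99.3 g

milk: 1560.0 mL; honey: 2.2 kg; granulated sugar: 99.3 g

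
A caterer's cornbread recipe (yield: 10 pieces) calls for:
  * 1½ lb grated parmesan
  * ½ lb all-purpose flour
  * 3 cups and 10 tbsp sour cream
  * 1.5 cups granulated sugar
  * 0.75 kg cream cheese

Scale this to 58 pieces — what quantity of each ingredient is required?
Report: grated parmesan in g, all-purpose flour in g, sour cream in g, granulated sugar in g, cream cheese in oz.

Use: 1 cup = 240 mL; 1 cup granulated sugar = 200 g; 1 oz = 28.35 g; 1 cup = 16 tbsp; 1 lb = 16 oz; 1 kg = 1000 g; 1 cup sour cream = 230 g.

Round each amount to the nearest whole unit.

grated parmesan: 3946 g; all-purpose flour: 1315 g; sour cream: 4836 g; granulated sugar: 1740 g; cream cheese: 153 oz

Scaling factor: 58/10 = 29/5 = 5.8.
grated parmesan: 1.5 lb × 29/5 × 16 oz/lb × 28.35 g/oz ≈ 3946 g
all-purpose flour: 0.5 lb × 29/5 × 16 oz/lb × 28.35 g/oz ≈ 1315 g
sour cream: (3 cup + 10 tbsp = 3.625 cup) × 29/5 × 230 g/cup ≈ 4836 g
granulated sugar: 1.5 cup × 29/5 × 200 g/cup = 1740 g
cream cheese: 0.75 kg × 29/5 × 1000 g/kg ÷ 28.35 g/oz ≈ 153 oz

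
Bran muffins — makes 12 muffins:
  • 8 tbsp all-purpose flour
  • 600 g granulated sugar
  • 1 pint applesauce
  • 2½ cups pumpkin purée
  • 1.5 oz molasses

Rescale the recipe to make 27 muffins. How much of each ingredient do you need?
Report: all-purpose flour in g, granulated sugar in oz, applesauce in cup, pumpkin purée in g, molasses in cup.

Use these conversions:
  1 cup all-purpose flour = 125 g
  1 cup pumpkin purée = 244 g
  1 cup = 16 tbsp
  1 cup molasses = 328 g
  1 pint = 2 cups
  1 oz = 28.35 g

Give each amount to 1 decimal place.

Scaling factor: 27/12 = 9/4 = 2.25.
all-purpose flour: 8 tbsp × 9/4 ÷ 16 tbsp/cup × 125 g/cup ≈ 140.6 g
granulated sugar: 600 g × 9/4 ÷ 28.35 g/oz ≈ 47.6 oz
applesauce: 1 pint × 9/4 × 2 cup/pint = 4.5 cup
pumpkin purée: 2.5 cup × 9/4 × 244 g/cup = 1372.5 g
molasses: 1.5 oz × 9/4 × 28.35 g/oz ÷ 328 g/cup ≈ 0.3 cup

all-purpose flour: 140.6 g; granulated sugar: 47.6 oz; applesauce: 4.5 cup; pumpkin purée: 1372.5 g; molasses: 0.3 cup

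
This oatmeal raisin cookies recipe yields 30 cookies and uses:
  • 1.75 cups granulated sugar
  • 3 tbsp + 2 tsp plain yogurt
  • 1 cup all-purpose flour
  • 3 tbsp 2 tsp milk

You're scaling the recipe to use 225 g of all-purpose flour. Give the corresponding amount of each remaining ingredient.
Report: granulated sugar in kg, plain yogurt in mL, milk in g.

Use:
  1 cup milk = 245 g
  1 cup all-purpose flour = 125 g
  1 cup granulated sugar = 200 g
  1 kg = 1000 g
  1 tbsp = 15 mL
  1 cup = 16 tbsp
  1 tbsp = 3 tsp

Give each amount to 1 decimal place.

granulated sugar: 0.6 kg; plain yogurt: 99.0 mL; milk: 101.1 g

The original recipe has 125 g of all-purpose flour, so the scaling factor is 225 ÷ 125 = 9/5 = 1.8.
granulated sugar: 1.75 cup × 9/5 × 200 g/cup ÷ 1000 g/kg ≈ 0.6 kg
plain yogurt: (3 tbsp + 2 tsp = 11/3 tbsp) × 9/5 × 15 mL/tbsp = 99.0 mL
milk: (3 tbsp + 2 tsp = 11/3 tbsp) × 9/5 ÷ 16 tbsp/cup × 245 g/cup ≈ 101.1 g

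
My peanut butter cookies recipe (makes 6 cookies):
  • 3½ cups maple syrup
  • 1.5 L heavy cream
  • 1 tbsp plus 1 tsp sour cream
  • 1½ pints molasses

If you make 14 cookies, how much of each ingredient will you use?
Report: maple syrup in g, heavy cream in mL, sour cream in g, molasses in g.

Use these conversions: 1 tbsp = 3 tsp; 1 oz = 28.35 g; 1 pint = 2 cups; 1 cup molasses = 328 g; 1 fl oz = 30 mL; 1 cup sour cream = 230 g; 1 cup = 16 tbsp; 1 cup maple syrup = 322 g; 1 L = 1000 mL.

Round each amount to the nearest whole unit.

Scaling factor: 14/6 = 7/3.
maple syrup: 3.5 cup × 7/3 × 322 g/cup ≈ 2630 g
heavy cream: 1.5 L × 7/3 × 1000 mL/L = 3500 mL
sour cream: (1 tbsp + 1 tsp = 4/3 tbsp) × 7/3 ÷ 16 tbsp/cup × 230 g/cup ≈ 45 g
molasses: 1.5 pint × 7/3 × 2 cup/pint × 328 g/cup = 2296 g

maple syrup: 2630 g; heavy cream: 3500 mL; sour cream: 45 g; molasses: 2296 g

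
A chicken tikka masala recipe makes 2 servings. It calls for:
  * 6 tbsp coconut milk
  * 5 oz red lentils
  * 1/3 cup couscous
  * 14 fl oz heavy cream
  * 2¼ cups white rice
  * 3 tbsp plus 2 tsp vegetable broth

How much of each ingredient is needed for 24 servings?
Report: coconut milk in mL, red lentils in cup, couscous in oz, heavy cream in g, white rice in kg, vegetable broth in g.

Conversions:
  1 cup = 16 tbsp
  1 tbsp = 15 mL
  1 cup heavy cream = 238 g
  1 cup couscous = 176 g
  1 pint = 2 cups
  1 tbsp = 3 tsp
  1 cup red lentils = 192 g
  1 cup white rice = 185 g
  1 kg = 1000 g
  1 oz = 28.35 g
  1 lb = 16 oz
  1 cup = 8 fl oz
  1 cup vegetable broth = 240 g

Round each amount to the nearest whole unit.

coconut milk: 1080 mL; red lentils: 9 cup; couscous: 25 oz; heavy cream: 4998 g; white rice: 5 kg; vegetable broth: 660 g

Scaling factor: 24/2 = 12.
coconut milk: 6 tbsp × 12 × 15 mL/tbsp = 1080 mL
red lentils: 5 oz × 12 × 28.35 g/oz ÷ 192 g/cup ≈ 9 cup
couscous: 1/3 cup × 12 × 176 g/cup ÷ 28.35 g/oz ≈ 25 oz
heavy cream: 14 fl oz × 12 ÷ 8 fl oz/cup × 238 g/cup = 4998 g
white rice: 2.25 cup × 12 × 185 g/cup ÷ 1000 g/kg ≈ 5 kg
vegetable broth: (3 tbsp + 2 tsp = 11/3 tbsp) × 12 ÷ 16 tbsp/cup × 240 g/cup = 660 g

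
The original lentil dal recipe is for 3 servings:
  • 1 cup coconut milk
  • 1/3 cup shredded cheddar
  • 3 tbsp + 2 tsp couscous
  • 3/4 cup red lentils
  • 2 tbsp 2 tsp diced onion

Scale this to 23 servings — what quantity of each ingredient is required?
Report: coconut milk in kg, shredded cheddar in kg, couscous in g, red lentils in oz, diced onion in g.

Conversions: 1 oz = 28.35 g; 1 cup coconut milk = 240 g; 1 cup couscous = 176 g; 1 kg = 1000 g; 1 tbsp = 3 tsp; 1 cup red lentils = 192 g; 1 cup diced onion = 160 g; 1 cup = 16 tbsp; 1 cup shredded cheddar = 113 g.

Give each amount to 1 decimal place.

coconut milk: 1.8 kg; shredded cheddar: 0.3 kg; couscous: 309.2 g; red lentils: 38.9 oz; diced onion: 204.4 g

Scaling factor: 23/3.
coconut milk: 1 cup × 23/3 × 240 g/cup ÷ 1000 g/kg ≈ 1.8 kg
shredded cheddar: 1/3 cup × 23/3 × 113 g/cup ÷ 1000 g/kg ≈ 0.3 kg
couscous: (3 tbsp + 2 tsp = 11/3 tbsp) × 23/3 ÷ 16 tbsp/cup × 176 g/cup ≈ 309.2 g
red lentils: 0.75 cup × 23/3 × 192 g/cup ÷ 28.35 g/oz ≈ 38.9 oz
diced onion: (2 tbsp + 2 tsp = 8/3 tbsp) × 23/3 ÷ 16 tbsp/cup × 160 g/cup ≈ 204.4 g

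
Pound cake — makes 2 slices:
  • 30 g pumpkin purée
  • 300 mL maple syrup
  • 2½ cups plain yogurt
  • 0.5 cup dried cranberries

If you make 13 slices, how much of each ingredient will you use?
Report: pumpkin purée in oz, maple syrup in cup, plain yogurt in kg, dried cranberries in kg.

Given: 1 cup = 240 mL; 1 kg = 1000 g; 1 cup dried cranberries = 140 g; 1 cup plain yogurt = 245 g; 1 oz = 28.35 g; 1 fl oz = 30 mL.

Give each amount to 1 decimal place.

Scaling factor: 13/2 = 6.5.
pumpkin purée: 30 g × 13/2 ÷ 28.35 g/oz ≈ 6.9 oz
maple syrup: 300 mL × 13/2 ÷ 240 mL/cup ≈ 8.1 cup
plain yogurt: 2.5 cup × 13/2 × 245 g/cup ÷ 1000 g/kg ≈ 4.0 kg
dried cranberries: 0.5 cup × 13/2 × 140 g/cup ÷ 1000 g/kg ≈ 0.5 kg

pumpkin purée: 6.9 oz; maple syrup: 8.1 cup; plain yogurt: 4.0 kg; dried cranberries: 0.5 kg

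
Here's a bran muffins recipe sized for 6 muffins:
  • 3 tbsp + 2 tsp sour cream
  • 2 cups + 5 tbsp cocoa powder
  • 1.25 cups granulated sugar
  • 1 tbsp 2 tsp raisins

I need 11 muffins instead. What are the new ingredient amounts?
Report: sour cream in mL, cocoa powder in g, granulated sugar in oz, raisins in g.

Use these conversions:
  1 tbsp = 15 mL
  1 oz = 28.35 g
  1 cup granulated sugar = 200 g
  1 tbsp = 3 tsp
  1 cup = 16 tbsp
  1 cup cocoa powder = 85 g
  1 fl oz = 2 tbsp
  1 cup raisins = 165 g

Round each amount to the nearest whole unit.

Scaling factor: 11/6.
sour cream: (3 tbsp + 2 tsp = 11/3 tbsp) × 11/6 × 15 mL/tbsp ≈ 101 mL
cocoa powder: (2 cup + 5 tbsp = 2.3125 cup) × 11/6 × 85 g/cup ≈ 360 g
granulated sugar: 1.25 cup × 11/6 × 200 g/cup ÷ 28.35 g/oz ≈ 16 oz
raisins: (1 tbsp + 2 tsp = 5/3 tbsp) × 11/6 ÷ 16 tbsp/cup × 165 g/cup ≈ 32 g

sour cream: 101 mL; cocoa powder: 360 g; granulated sugar: 16 oz; raisins: 32 g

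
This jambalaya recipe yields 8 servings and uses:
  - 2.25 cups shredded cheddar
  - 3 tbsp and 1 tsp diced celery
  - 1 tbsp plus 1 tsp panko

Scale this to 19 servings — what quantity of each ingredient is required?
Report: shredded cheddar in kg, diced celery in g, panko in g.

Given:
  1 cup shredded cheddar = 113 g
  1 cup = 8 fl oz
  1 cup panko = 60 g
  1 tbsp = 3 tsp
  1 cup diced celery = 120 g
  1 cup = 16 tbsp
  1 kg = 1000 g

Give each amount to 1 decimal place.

Scaling factor: 19/8 = 2.375.
shredded cheddar: 2.25 cup × 19/8 × 113 g/cup ÷ 1000 g/kg ≈ 0.6 kg
diced celery: (3 tbsp + 1 tsp = 10/3 tbsp) × 19/8 ÷ 16 tbsp/cup × 120 g/cup ≈ 59.4 g
panko: (1 tbsp + 1 tsp = 4/3 tbsp) × 19/8 ÷ 16 tbsp/cup × 60 g/cup ≈ 11.9 g

shredded cheddar: 0.6 kg; diced celery: 59.4 g; panko: 11.9 g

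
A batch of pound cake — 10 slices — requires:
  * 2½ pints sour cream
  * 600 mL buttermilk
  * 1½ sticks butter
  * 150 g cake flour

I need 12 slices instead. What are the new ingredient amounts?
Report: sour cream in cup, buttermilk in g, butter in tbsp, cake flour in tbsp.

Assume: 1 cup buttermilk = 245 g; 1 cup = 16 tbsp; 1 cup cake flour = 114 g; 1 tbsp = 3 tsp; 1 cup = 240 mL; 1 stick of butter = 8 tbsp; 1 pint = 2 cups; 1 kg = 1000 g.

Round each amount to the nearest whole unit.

Scaling factor: 12/10 = 6/5 = 1.2.
sour cream: 2.5 pint × 6/5 × 2 cup/pint = 6 cup
buttermilk: 600 mL × 6/5 ÷ 240 mL/cup × 245 g/cup = 735 g
butter: 1.5 stick × 6/5 × 8 tbsp/stick ≈ 14 tbsp
cake flour: 150 g × 6/5 ÷ 114 g/cup × 16 tbsp/cup ≈ 25 tbsp

sour cream: 6 cup; buttermilk: 735 g; butter: 14 tbsp; cake flour: 25 tbsp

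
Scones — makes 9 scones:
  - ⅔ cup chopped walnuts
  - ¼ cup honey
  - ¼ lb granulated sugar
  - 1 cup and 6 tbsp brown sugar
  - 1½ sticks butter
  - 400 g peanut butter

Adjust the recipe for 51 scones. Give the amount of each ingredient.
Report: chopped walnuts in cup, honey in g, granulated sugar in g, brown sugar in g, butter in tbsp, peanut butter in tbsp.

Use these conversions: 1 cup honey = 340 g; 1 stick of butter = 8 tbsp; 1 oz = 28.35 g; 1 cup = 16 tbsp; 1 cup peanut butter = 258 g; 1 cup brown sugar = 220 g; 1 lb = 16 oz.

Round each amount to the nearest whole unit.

chopped walnuts: 4 cup; honey: 482 g; granulated sugar: 643 g; brown sugar: 1714 g; butter: 68 tbsp; peanut butter: 141 tbsp

Scaling factor: 51/9 = 17/3.
chopped walnuts: 2/3 cup × 17/3 ≈ 4 cup
honey: 0.25 cup × 17/3 × 340 g/cup ≈ 482 g
granulated sugar: 0.25 lb × 17/3 × 16 oz/lb × 28.35 g/oz ≈ 643 g
brown sugar: (1 cup + 6 tbsp = 1.375 cup) × 17/3 × 220 g/cup ≈ 1714 g
butter: 1.5 stick × 17/3 × 8 tbsp/stick = 68 tbsp
peanut butter: 400 g × 17/3 ÷ 258 g/cup × 16 tbsp/cup ≈ 141 tbsp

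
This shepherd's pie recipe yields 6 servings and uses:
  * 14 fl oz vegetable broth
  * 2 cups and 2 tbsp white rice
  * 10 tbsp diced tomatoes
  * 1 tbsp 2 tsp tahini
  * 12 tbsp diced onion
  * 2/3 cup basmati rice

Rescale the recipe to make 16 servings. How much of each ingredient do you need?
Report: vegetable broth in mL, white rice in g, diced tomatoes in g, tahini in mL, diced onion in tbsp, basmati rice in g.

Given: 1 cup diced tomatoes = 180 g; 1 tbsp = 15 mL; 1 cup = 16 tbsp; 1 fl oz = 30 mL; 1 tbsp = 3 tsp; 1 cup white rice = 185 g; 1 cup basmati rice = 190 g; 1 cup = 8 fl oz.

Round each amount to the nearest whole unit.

vegetable broth: 1120 mL; white rice: 1048 g; diced tomatoes: 300 g; tahini: 67 mL; diced onion: 32 tbsp; basmati rice: 338 g

Scaling factor: 16/6 = 8/3.
vegetable broth: 14 fl oz × 8/3 × 30 mL/fl oz = 1120 mL
white rice: (2 cup + 2 tbsp = 2.125 cup) × 8/3 × 185 g/cup ≈ 1048 g
diced tomatoes: 10 tbsp × 8/3 ÷ 16 tbsp/cup × 180 g/cup = 300 g
tahini: (1 tbsp + 2 tsp = 5/3 tbsp) × 8/3 × 15 mL/tbsp ≈ 67 mL
diced onion: 12 tbsp × 8/3 = 32 tbsp
basmati rice: 2/3 cup × 8/3 × 190 g/cup ≈ 338 g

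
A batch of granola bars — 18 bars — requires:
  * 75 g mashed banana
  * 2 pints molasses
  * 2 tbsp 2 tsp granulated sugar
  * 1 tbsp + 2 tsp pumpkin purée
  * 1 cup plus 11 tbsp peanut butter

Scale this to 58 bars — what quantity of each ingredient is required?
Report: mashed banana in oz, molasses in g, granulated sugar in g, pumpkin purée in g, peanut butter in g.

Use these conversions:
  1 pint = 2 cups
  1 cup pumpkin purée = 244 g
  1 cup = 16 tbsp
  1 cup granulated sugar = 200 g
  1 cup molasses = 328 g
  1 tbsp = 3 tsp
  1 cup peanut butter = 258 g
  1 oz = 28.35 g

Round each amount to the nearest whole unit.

mashed banana: 9 oz; molasses: 4228 g; granulated sugar: 107 g; pumpkin purée: 82 g; peanut butter: 1403 g

Scaling factor: 58/18 = 29/9.
mashed banana: 75 g × 29/9 ÷ 28.35 g/oz ≈ 9 oz
molasses: 2 pint × 29/9 × 2 cup/pint × 328 g/cup ≈ 4228 g
granulated sugar: (2 tbsp + 2 tsp = 8/3 tbsp) × 29/9 ÷ 16 tbsp/cup × 200 g/cup ≈ 107 g
pumpkin purée: (1 tbsp + 2 tsp = 5/3 tbsp) × 29/9 ÷ 16 tbsp/cup × 244 g/cup ≈ 82 g
peanut butter: (1 cup + 11 tbsp = 1.6875 cup) × 29/9 × 258 g/cup ≈ 1403 g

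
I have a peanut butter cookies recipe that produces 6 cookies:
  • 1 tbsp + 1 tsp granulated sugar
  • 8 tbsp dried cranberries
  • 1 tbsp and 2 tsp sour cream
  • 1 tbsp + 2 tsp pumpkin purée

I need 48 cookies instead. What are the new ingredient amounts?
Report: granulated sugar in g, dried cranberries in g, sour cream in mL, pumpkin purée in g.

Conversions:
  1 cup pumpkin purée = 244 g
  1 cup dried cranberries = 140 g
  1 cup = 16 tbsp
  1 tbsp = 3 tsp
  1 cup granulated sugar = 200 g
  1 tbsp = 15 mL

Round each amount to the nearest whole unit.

granulated sugar: 133 g; dried cranberries: 560 g; sour cream: 200 mL; pumpkin purée: 203 g

Scaling factor: 48/6 = 8.
granulated sugar: (1 tbsp + 1 tsp = 4/3 tbsp) × 8 ÷ 16 tbsp/cup × 200 g/cup ≈ 133 g
dried cranberries: 8 tbsp × 8 ÷ 16 tbsp/cup × 140 g/cup = 560 g
sour cream: (1 tbsp + 2 tsp = 5/3 tbsp) × 8 × 15 mL/tbsp = 200 mL
pumpkin purée: (1 tbsp + 2 tsp = 5/3 tbsp) × 8 ÷ 16 tbsp/cup × 244 g/cup ≈ 203 g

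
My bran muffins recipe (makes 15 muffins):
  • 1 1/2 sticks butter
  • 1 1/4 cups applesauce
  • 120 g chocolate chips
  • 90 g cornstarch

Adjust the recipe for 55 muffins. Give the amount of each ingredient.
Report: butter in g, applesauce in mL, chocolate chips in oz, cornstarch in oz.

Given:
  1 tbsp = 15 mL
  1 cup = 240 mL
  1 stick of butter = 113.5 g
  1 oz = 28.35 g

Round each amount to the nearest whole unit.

Scaling factor: 55/15 = 11/3.
butter: 1.5 stick × 11/3 × 113.5 g/stick ≈ 624 g
applesauce: 1.25 cup × 11/3 × 240 mL/cup = 1100 mL
chocolate chips: 120 g × 11/3 ÷ 28.35 g/oz ≈ 16 oz
cornstarch: 90 g × 11/3 ÷ 28.35 g/oz ≈ 12 oz

butter: 624 g; applesauce: 1100 mL; chocolate chips: 16 oz; cornstarch: 12 oz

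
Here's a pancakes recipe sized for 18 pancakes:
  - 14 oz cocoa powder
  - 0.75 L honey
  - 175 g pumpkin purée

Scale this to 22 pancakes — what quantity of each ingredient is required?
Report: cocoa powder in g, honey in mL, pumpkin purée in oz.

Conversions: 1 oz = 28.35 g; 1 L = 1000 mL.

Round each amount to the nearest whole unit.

Scaling factor: 22/18 = 11/9.
cocoa powder: 14 oz × 11/9 × 28.35 g/oz ≈ 485 g
honey: 0.75 L × 11/9 × 1000 mL/L ≈ 917 mL
pumpkin purée: 175 g × 11/9 ÷ 28.35 g/oz ≈ 8 oz

cocoa powder: 485 g; honey: 917 mL; pumpkin purée: 8 oz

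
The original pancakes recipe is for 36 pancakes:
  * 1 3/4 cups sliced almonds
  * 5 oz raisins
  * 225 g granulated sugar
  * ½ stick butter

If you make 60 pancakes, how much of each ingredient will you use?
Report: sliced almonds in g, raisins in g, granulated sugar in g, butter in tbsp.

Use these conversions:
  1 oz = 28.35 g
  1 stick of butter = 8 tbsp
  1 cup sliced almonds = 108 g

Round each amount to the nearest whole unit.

Scaling factor: 60/36 = 5/3.
sliced almonds: 1.75 cup × 5/3 × 108 g/cup = 315 g
raisins: 5 oz × 5/3 × 28.35 g/oz ≈ 236 g
granulated sugar: 225 g × 5/3 = 375 g
butter: 0.5 stick × 5/3 × 8 tbsp/stick ≈ 7 tbsp

sliced almonds: 315 g; raisins: 236 g; granulated sugar: 375 g; butter: 7 tbsp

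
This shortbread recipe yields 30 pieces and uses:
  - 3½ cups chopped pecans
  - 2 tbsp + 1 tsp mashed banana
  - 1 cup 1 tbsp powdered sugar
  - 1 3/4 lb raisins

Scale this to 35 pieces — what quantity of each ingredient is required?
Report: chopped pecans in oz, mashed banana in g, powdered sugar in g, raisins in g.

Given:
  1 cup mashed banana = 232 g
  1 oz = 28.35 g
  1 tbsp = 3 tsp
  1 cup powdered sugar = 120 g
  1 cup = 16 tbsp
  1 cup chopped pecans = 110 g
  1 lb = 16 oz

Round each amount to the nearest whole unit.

Scaling factor: 35/30 = 7/6.
chopped pecans: 3.5 cup × 7/6 × 110 g/cup ÷ 28.35 g/oz ≈ 16 oz
mashed banana: (2 tbsp + 1 tsp = 7/3 tbsp) × 7/6 ÷ 16 tbsp/cup × 232 g/cup ≈ 39 g
powdered sugar: (1 cup + 1 tbsp = 1.0625 cup) × 7/6 × 120 g/cup ≈ 149 g
raisins: 1.75 lb × 7/6 × 16 oz/lb × 28.35 g/oz ≈ 926 g

chopped pecans: 16 oz; mashed banana: 39 g; powdered sugar: 149 g; raisins: 926 g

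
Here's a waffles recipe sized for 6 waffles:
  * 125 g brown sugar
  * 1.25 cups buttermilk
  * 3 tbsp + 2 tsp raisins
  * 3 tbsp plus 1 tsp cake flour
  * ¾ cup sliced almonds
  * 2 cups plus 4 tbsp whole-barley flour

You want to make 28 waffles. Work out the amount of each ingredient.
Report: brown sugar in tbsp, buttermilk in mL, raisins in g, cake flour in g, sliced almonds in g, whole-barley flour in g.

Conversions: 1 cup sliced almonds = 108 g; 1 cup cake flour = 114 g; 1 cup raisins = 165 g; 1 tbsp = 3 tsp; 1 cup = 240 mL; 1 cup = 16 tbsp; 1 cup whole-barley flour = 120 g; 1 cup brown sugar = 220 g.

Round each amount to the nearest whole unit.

brown sugar: 42 tbsp; buttermilk: 1400 mL; raisins: 176 g; cake flour: 111 g; sliced almonds: 378 g; whole-barley flour: 1260 g

Scaling factor: 28/6 = 14/3.
brown sugar: 125 g × 14/3 ÷ 220 g/cup × 16 tbsp/cup ≈ 42 tbsp
buttermilk: 1.25 cup × 14/3 × 240 mL/cup = 1400 mL
raisins: (3 tbsp + 2 tsp = 11/3 tbsp) × 14/3 ÷ 16 tbsp/cup × 165 g/cup ≈ 176 g
cake flour: (3 tbsp + 1 tsp = 10/3 tbsp) × 14/3 ÷ 16 tbsp/cup × 114 g/cup ≈ 111 g
sliced almonds: 0.75 cup × 14/3 × 108 g/cup = 378 g
whole-barley flour: (2 cup + 4 tbsp = 2.25 cup) × 14/3 × 120 g/cup = 1260 g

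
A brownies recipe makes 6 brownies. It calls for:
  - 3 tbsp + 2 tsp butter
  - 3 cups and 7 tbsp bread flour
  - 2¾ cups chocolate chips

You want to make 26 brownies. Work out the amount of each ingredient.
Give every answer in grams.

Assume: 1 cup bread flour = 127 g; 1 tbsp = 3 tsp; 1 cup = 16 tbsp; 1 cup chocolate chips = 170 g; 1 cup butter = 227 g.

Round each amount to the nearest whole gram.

Scaling factor: 26/6 = 13/3.
butter: (3 tbsp + 2 tsp = 11/3 tbsp) × 13/3 ÷ 16 tbsp/cup × 227 g/cup ≈ 225 g
bread flour: (3 cup + 7 tbsp = 3.4375 cup) × 13/3 × 127 g/cup ≈ 1892 g
chocolate chips: 2.75 cup × 13/3 × 170 g/cup ≈ 2026 g

butter: 225 g; bread flour: 1892 g; chocolate chips: 2026 g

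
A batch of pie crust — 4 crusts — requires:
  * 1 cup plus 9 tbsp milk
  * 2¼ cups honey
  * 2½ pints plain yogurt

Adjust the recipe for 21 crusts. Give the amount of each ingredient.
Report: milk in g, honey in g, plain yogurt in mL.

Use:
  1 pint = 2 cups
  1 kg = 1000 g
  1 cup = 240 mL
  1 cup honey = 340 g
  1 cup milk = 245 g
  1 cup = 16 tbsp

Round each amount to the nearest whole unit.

milk: 2010 g; honey: 4016 g; plain yogurt: 6300 mL

Scaling factor: 21/4 = 5.25.
milk: (1 cup + 9 tbsp = 1.5625 cup) × 21/4 × 245 g/cup ≈ 2010 g
honey: 2.25 cup × 21/4 × 340 g/cup ≈ 4016 g
plain yogurt: 2.5 pint × 21/4 × 2 cup/pint × 240 mL/cup = 6300 mL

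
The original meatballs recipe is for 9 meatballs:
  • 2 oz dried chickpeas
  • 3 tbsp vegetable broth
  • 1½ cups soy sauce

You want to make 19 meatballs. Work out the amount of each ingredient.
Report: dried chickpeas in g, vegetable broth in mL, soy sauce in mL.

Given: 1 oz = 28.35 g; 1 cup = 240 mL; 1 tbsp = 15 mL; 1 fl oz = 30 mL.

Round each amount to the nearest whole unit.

dried chickpeas: 120 g; vegetable broth: 95 mL; soy sauce: 760 mL

Scaling factor: 19/9.
dried chickpeas: 2 oz × 19/9 × 28.35 g/oz ≈ 120 g
vegetable broth: 3 tbsp × 19/9 × 15 mL/tbsp = 95 mL
soy sauce: 1.5 cup × 19/9 × 240 mL/cup = 760 mL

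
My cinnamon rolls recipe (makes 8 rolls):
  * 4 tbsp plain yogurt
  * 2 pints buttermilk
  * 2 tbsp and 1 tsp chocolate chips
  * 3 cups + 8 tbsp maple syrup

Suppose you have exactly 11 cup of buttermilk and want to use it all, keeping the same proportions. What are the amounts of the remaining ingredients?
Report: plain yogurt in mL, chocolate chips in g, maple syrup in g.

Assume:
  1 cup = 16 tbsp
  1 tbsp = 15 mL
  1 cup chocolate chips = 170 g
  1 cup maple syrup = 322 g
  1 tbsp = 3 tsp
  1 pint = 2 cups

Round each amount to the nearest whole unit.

plain yogurt: 165 mL; chocolate chips: 68 g; maple syrup: 3099 g

The original recipe has 4 cup of buttermilk, so the scaling factor is 11 ÷ 4 = 11/4 = 2.75.
plain yogurt: 4 tbsp × 11/4 × 15 mL/tbsp = 165 mL
chocolate chips: (2 tbsp + 1 tsp = 7/3 tbsp) × 11/4 ÷ 16 tbsp/cup × 170 g/cup ≈ 68 g
maple syrup: (3 cup + 8 tbsp = 3.5 cup) × 11/4 × 322 g/cup ≈ 3099 g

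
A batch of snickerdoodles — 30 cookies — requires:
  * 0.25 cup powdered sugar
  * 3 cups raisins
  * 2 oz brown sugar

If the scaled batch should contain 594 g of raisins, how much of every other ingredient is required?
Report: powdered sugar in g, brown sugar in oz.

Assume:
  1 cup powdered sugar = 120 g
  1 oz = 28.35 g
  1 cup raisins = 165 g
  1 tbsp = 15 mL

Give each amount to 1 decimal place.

The original recipe has 495 g of raisins, so the scaling factor is 594 ÷ 495 = 6/5 = 1.2.
powdered sugar: 0.25 cup × 6/5 × 120 g/cup = 36.0 g
brown sugar: 2 oz × 6/5 = 2.4 oz

powdered sugar: 36.0 g; brown sugar: 2.4 oz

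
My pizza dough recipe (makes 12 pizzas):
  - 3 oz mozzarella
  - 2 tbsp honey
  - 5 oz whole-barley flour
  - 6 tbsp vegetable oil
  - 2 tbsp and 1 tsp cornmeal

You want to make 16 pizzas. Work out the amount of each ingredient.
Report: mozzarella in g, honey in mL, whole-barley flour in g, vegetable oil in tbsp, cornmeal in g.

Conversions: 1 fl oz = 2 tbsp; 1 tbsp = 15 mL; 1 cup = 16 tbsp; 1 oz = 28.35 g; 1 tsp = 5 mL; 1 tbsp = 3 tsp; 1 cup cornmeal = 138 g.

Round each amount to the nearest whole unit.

mozzarella: 113 g; honey: 40 mL; whole-barley flour: 189 g; vegetable oil: 8 tbsp; cornmeal: 27 g

Scaling factor: 16/12 = 4/3.
mozzarella: 3 oz × 4/3 × 28.35 g/oz ≈ 113 g
honey: 2 tbsp × 4/3 × 15 mL/tbsp = 40 mL
whole-barley flour: 5 oz × 4/3 × 28.35 g/oz = 189 g
vegetable oil: 6 tbsp × 4/3 = 8 tbsp
cornmeal: (2 tbsp + 1 tsp = 7/3 tbsp) × 4/3 ÷ 16 tbsp/cup × 138 g/cup ≈ 27 g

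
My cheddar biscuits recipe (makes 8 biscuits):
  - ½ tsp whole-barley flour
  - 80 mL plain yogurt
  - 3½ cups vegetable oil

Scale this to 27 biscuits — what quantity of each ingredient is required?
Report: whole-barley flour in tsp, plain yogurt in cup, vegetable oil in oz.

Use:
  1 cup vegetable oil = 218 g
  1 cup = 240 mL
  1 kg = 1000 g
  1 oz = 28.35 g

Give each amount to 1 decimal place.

Scaling factor: 27/8 = 3.375.
whole-barley flour: 0.5 tsp × 27/8 ≈ 1.7 tsp
plain yogurt: 80 mL × 27/8 ÷ 240 mL/cup ≈ 1.1 cup
vegetable oil: 3.5 cup × 27/8 × 218 g/cup ÷ 28.35 g/oz ≈ 90.8 oz

whole-barley flour: 1.7 tsp; plain yogurt: 1.1 cup; vegetable oil: 90.8 oz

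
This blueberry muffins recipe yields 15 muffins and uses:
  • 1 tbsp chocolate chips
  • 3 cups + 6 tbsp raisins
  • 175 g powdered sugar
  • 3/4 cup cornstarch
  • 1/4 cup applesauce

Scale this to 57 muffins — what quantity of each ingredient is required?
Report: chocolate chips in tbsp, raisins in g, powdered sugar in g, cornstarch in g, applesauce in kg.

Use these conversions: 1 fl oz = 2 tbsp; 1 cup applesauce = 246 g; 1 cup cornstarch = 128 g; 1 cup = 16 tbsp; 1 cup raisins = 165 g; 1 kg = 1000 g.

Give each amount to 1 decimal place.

Scaling factor: 57/15 = 19/5 = 3.8.
chocolate chips: 1 tbsp × 19/5 = 3.8 tbsp
raisins: (3 cup + 6 tbsp = 3.375 cup) × 19/5 × 165 g/cup ≈ 2116.1 g
powdered sugar: 175 g × 19/5 = 665.0 g
cornstarch: 0.75 cup × 19/5 × 128 g/cup = 364.8 g
applesauce: 0.25 cup × 19/5 × 246 g/cup ÷ 1000 g/kg ≈ 0.2 kg

chocolate chips: 3.8 tbsp; raisins: 2116.1 g; powdered sugar: 665.0 g; cornstarch: 364.8 g; applesauce: 0.2 kg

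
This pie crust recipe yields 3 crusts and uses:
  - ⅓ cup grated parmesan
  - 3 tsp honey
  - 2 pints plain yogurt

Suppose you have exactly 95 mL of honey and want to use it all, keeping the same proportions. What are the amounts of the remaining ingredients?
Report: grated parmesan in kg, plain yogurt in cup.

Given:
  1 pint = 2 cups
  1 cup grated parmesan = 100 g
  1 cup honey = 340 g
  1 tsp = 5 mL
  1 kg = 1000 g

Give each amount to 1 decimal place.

grated parmesan: 0.2 kg; plain yogurt: 25.3 cup

The original recipe has 15 mL of honey, so the scaling factor is 95 ÷ 15 = 19/3.
grated parmesan: 1/3 cup × 19/3 × 100 g/cup ÷ 1000 g/kg ≈ 0.2 kg
plain yogurt: 2 pint × 19/3 × 2 cup/pint ≈ 25.3 cup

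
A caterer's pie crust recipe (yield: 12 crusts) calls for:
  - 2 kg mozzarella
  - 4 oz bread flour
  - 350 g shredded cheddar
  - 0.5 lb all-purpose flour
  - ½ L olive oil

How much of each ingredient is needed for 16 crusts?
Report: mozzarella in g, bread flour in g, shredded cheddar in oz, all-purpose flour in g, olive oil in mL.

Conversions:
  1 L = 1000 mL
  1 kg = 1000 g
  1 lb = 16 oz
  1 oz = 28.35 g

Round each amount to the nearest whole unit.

Scaling factor: 16/12 = 4/3.
mozzarella: 2 kg × 4/3 × 1000 g/kg ≈ 2667 g
bread flour: 4 oz × 4/3 × 28.35 g/oz ≈ 151 g
shredded cheddar: 350 g × 4/3 ÷ 28.35 g/oz ≈ 16 oz
all-purpose flour: 0.5 lb × 4/3 × 16 oz/lb × 28.35 g/oz ≈ 302 g
olive oil: 0.5 L × 4/3 × 1000 mL/L ≈ 667 mL

mozzarella: 2667 g; bread flour: 151 g; shredded cheddar: 16 oz; all-purpose flour: 302 g; olive oil: 667 mL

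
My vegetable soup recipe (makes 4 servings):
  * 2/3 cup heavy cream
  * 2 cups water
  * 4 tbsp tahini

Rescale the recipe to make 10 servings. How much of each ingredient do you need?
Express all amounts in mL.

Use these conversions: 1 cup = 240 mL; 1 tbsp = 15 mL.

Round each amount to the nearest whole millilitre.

heavy cream: 400 mL; water: 1200 mL; tahini: 150 mL

Scaling factor: 10/4 = 5/2 = 2.5.
heavy cream: 2/3 cup × 5/2 × 240 mL/cup = 400 mL
water: 2 cup × 5/2 × 240 mL/cup = 1200 mL
tahini: 4 tbsp × 5/2 × 15 mL/tbsp = 150 mL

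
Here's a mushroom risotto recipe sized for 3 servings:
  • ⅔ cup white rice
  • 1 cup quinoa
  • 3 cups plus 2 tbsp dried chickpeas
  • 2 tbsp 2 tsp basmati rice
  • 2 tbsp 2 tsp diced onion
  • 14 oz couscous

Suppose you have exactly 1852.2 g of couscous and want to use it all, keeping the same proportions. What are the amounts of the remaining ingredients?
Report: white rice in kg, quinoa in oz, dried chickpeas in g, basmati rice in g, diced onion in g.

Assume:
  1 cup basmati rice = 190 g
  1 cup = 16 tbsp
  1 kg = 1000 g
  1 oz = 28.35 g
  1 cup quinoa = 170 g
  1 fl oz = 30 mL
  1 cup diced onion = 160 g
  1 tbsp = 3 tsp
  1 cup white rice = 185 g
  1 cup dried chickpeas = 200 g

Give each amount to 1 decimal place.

The original recipe has 396.9 g of couscous, so the scaling factor is 1852.2 ÷ 396.9 = 14/3.
white rice: 2/3 cup × 14/3 × 185 g/cup ÷ 1000 g/kg ≈ 0.6 kg
quinoa: 1 cup × 14/3 × 170 g/cup ÷ 28.35 g/oz ≈ 28.0 oz
dried chickpeas: (3 cup + 2 tbsp = 3.125 cup) × 14/3 × 200 g/cup ≈ 2916.7 g
basmati rice: (2 tbsp + 2 tsp = 8/3 tbsp) × 14/3 ÷ 16 tbsp/cup × 190 g/cup ≈ 147.8 g
diced onion: (2 tbsp + 2 tsp = 8/3 tbsp) × 14/3 ÷ 16 tbsp/cup × 160 g/cup ≈ 124.4 g

white rice: 0.6 kg; quinoa: 28.0 oz; dried chickpeas: 2916.7 g; basmati rice: 147.8 g; diced onion: 124.4 g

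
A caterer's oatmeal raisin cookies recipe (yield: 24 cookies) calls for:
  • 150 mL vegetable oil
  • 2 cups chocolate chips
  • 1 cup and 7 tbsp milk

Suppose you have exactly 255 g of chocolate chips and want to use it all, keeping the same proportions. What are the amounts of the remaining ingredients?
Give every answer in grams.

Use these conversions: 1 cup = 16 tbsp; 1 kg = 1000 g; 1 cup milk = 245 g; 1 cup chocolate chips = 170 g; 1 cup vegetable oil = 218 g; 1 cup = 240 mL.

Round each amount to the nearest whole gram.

vegetable oil: 102 g; milk: 264 g

The original recipe has 340 g of chocolate chips, so the scaling factor is 255 ÷ 340 = 3/4 = 0.75.
vegetable oil: 150 mL × 3/4 ÷ 240 mL/cup × 218 g/cup ≈ 102 g
milk: (1 cup + 7 tbsp = 1.4375 cup) × 3/4 × 245 g/cup ≈ 264 g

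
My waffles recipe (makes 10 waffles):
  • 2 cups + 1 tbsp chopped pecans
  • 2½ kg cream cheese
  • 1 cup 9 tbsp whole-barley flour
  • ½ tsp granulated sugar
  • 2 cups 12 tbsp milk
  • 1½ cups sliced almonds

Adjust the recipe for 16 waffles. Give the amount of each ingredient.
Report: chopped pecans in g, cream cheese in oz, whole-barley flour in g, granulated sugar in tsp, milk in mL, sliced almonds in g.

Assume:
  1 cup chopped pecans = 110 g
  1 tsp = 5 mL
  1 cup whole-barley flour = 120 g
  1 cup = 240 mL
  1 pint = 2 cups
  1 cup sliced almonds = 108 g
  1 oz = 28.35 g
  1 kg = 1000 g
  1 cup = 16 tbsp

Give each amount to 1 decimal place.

chopped pecans: 363.0 g; cream cheese: 141.1 oz; whole-barley flour: 300.0 g; granulated sugar: 0.8 tsp; milk: 1056.0 mL; sliced almonds: 259.2 g

Scaling factor: 16/10 = 8/5 = 1.6.
chopped pecans: (2 cup + 1 tbsp = 2.0625 cup) × 8/5 × 110 g/cup = 363.0 g
cream cheese: 2.5 kg × 8/5 × 1000 g/kg ÷ 28.35 g/oz ≈ 141.1 oz
whole-barley flour: (1 cup + 9 tbsp = 1.5625 cup) × 8/5 × 120 g/cup = 300.0 g
granulated sugar: 0.5 tsp × 8/5 = 0.8 tsp
milk: (2 cup + 12 tbsp = 2.75 cup) × 8/5 × 240 mL/cup = 1056.0 mL
sliced almonds: 1.5 cup × 8/5 × 108 g/cup = 259.2 g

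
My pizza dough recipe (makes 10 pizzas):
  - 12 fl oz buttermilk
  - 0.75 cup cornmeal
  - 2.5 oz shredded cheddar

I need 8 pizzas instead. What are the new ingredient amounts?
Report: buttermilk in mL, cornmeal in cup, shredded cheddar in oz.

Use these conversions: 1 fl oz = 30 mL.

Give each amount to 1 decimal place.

Scaling factor: 8/10 = 4/5 = 0.8.
buttermilk: 12 fl oz × 4/5 × 30 mL/fl oz = 288.0 mL
cornmeal: 0.75 cup × 4/5 = 0.6 cup
shredded cheddar: 2.5 oz × 4/5 = 2.0 oz

buttermilk: 288.0 mL; cornmeal: 0.6 cup; shredded cheddar: 2.0 oz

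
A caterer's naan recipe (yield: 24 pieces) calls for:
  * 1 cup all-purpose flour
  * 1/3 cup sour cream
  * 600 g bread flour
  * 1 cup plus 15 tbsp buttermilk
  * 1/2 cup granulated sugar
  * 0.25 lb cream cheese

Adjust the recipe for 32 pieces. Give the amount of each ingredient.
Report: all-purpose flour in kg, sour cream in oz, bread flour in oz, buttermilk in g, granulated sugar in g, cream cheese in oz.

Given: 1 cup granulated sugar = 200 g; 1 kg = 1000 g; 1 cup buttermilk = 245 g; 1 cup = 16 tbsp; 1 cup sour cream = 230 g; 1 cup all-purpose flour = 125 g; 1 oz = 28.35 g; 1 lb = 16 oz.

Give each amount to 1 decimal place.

Scaling factor: 32/24 = 4/3.
all-purpose flour: 1 cup × 4/3 × 125 g/cup ÷ 1000 g/kg ≈ 0.2 kg
sour cream: 1/3 cup × 4/3 × 230 g/cup ÷ 28.35 g/oz ≈ 3.6 oz
bread flour: 600 g × 4/3 ÷ 28.35 g/oz ≈ 28.2 oz
buttermilk: (1 cup + 15 tbsp = 1.9375 cup) × 4/3 × 245 g/cup ≈ 632.9 g
granulated sugar: 0.5 cup × 4/3 × 200 g/cup ≈ 133.3 g
cream cheese: 0.25 lb × 4/3 × 16 oz/lb ≈ 5.3 oz

all-purpose flour: 0.2 kg; sour cream: 3.6 oz; bread flour: 28.2 oz; buttermilk: 632.9 g; granulated sugar: 133.3 g; cream cheese: 5.3 oz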